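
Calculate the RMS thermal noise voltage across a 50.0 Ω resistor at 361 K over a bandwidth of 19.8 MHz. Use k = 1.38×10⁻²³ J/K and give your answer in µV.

V_n = √(4kTRB)
4kTRB = 4 × 1.38×10⁻²³ × 361 × 5.00×10¹ × 1.98×10⁷ = 1.97×10⁻¹¹ V²
V_n = √(1.97×10⁻¹¹) = 4.44×10⁻⁶ V = 4.44 µV

4.44 µV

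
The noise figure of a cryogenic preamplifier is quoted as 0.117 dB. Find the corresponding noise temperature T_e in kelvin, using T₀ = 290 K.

7.92 K

F = 10^(0.117/10) = 1.02731
T_e = (F − 1)·T₀ = (1.02731 − 1) × 290 = 7.92 K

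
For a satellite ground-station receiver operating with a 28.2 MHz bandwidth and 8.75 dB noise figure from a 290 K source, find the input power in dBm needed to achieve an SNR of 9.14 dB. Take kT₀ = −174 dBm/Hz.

−81.6 dBm

Sensitivity = −174 + 10 log₁₀(B) + NF + SNR_min
= −174 + 74.5 + 8.75 + 9.14
= −81.61 dBm → −81.6 dBm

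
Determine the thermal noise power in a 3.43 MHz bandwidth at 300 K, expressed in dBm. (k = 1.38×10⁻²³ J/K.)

P_n = kTB = 1.38×10⁻²³ × 300 × 3.43×10⁶ = 1.42×10⁻¹⁴ W
In dBm: 10 log₁₀(1.42×10⁻¹⁴ / 10⁻³) = −108.5 dBm

−108.5 dBm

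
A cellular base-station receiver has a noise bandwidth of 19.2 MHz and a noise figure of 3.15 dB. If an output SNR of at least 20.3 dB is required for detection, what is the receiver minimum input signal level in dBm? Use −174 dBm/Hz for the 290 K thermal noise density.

−77.7 dBm

Sensitivity = −174 + 10 log₁₀(B) + NF + SNR_min
= −174 + 72.83 + 3.15 + 20.3
= −77.72 dBm → −77.7 dBm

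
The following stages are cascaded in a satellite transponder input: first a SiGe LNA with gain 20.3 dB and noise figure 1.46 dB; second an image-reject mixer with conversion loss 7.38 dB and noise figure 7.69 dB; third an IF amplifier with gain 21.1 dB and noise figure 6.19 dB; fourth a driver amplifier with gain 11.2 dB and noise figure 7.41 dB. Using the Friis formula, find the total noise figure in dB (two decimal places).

2.06 dB

Convert to linear (a loss of L dB is a gain of −L dB): F_i = 10^(NF_i/10), G_i = 10^(G_i,dB/10)
  Stage 1: F_1 = 10^(1.46/10) = 1.400, G_1 = 10^(20.3/10) = 107.2
  Stage 2: F_2 = 10^(7.69/10) = 5.875, G_2 = 10^(−7.38/10) = 0.1828
  Stage 3: F_3 = 10^(6.19/10) = 4.159, G_3 = 10^(21.1/10) = 128.8
  Stage 4: F_4 = 10^(7.41/10) = 5.508, G_4 = 10^(11.2/10) = 13.18
Friis cascade:
  F = 1.400 + (5.875 − 1)/107.2 + (4.159 − 1)/19.59 + (5.508 − 1)/2523 = 1.608
NF = 10 log₁₀(1.608) = 2.06 dB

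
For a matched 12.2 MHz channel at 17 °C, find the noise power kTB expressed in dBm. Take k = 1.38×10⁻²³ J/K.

−103.1 dBm

T = 17 °C + 273.15 = 290.15 K
P_n = kTB = 1.38×10⁻²³ × 290.15 × 1.22×10⁷ = 4.88×10⁻¹⁴ W
In dBm: 10 log₁₀(4.88×10⁻¹⁴ / 10⁻³) = −103.1 dBm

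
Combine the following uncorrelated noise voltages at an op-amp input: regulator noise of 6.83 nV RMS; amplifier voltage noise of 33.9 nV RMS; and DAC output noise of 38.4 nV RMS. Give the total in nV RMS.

51.7 nV

Uncorrelated sources add in power (mean-square): V_tot = √(ΣV_i²)
V_tot = √[(6.83×10⁻⁹)² + (3.39×10⁻⁸)² + (3.84×10⁻⁸)²] = 5.17×10⁻⁸ V = 51.7 nV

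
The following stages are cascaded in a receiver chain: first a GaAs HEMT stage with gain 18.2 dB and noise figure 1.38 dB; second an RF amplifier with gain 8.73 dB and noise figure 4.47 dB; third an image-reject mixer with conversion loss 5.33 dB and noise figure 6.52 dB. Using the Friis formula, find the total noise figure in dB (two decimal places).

1.49 dB

Convert to linear (a loss of L dB is a gain of −L dB): F_i = 10^(NF_i/10), G_i = 10^(G_i,dB/10)
  Stage 1: F_1 = 10^(1.38/10) = 1.374, G_1 = 10^(18.2/10) = 66.07
  Stage 2: F_2 = 10^(4.47/10) = 2.799, G_2 = 10^(8.73/10) = 7.464
  Stage 3: F_3 = 10^(6.52/10) = 4.487, G_3 = 10^(−5.33/10) = 0.2931
Friis cascade:
  F = 1.374 + (2.799 − 1)/66.07 + (4.487 − 1)/493.2 = 1.408
NF = 10 log₁₀(1.408) = 1.49 dB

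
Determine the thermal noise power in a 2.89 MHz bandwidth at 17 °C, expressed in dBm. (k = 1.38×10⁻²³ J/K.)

T = 17 °C + 273.15 = 290.15 K
P_n = kTB = 1.38×10⁻²³ × 290.15 × 2.89×10⁶ = 1.16×10⁻¹⁴ W
In dBm: 10 log₁₀(1.16×10⁻¹⁴ / 10⁻³) = −109.4 dBm

−109.4 dBm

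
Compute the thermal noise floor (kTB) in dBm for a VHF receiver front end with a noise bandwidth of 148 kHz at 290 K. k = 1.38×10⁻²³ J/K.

P_n = kTB = 1.38×10⁻²³ × 290 × 1.48×10⁵ = 5.92×10⁻¹⁶ W
In dBm: 10 log₁₀(5.92×10⁻¹⁶ / 10⁻³) = −122.3 dBm

−122.3 dBm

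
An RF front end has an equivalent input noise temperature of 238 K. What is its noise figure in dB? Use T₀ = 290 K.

F = 1 + T_e/T₀ = 1 + 238/290 = 1.82069
NF = 10 log₁₀(1.82069) = 2.60 dB

2.60 dB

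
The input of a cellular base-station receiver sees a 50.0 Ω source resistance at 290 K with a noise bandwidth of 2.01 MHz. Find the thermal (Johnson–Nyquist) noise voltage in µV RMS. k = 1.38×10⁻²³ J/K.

V_n = √(4kTRB)
4kTRB = 4 × 1.38×10⁻²³ × 290 × 5.00×10¹ × 2.01×10⁶ = 1.61×10⁻¹² V²
V_n = √(1.61×10⁻¹²) = 1.27×10⁻⁶ V = 1.27 µV

1.27 µV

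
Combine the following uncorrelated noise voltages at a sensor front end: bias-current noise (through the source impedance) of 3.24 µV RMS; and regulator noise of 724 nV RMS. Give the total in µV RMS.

3.32 µV

Uncorrelated sources add in power (mean-square): V_tot = √(ΣV_i²)
V_tot = √[(3.24×10⁻⁶)² + (7.24×10⁻⁷)²] = 3.32×10⁻⁶ V = 3.32 µV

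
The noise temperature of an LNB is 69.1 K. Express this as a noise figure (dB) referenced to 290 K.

0.928 dB

F = 1 + T_e/T₀ = 1 + 69.1/290 = 1.23828
NF = 10 log₁₀(1.23828) = 0.928 dB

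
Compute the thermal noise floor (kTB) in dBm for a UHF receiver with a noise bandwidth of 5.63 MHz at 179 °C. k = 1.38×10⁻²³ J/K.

T = 179 °C + 273.15 = 452.15 K
P_n = kTB = 1.38×10⁻²³ × 452.15 × 5.63×10⁶ = 3.51×10⁻¹⁴ W
In dBm: 10 log₁₀(3.51×10⁻¹⁴ / 10⁻³) = −104.5 dBm

−104.5 dBm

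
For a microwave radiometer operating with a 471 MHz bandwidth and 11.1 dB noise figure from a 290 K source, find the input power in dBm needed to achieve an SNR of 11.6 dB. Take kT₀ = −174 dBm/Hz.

Sensitivity = −174 + 10 log₁₀(B) + NF + SNR_min
= −174 + 86.73 + 11.1 + 11.6
= −64.57 dBm → −64.6 dBm

−64.6 dBm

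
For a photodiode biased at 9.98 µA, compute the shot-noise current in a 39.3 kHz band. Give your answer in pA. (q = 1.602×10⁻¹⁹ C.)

I_n = √(2qI·B)
2qI·B = 2 × 1.602×10⁻¹⁹ × 9.98×10⁻⁶ × 3.93×10⁴ = 1.26×10⁻¹⁹ A²
I_n = √(1.26×10⁻¹⁹) = 3.54×10⁻¹⁰ A = 354 pA

354 pA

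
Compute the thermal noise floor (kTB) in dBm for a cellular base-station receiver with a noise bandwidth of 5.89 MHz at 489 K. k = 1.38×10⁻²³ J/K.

−104.0 dBm

P_n = kTB = 1.38×10⁻²³ × 489 × 5.89×10⁶ = 3.97×10⁻¹⁴ W
In dBm: 10 log₁₀(3.97×10⁻¹⁴ / 10⁻³) = −104.0 dBm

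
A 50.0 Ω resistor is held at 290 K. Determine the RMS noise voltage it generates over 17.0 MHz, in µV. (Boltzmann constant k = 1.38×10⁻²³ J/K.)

3.69 µV

V_n = √(4kTRB)
4kTRB = 4 × 1.38×10⁻²³ × 290 × 5.00×10¹ × 1.70×10⁷ = 1.36×10⁻¹¹ V²
V_n = √(1.36×10⁻¹¹) = 3.69×10⁻⁶ V = 3.69 µV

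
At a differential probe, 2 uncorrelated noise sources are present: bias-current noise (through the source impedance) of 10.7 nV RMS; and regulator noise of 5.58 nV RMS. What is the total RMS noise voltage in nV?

12.1 nV

Uncorrelated sources add in power (mean-square): V_tot = √(ΣV_i²)
V_tot = √[(1.07×10⁻⁸)² + (5.58×10⁻⁹)²] = 1.21×10⁻⁸ V = 12.1 nV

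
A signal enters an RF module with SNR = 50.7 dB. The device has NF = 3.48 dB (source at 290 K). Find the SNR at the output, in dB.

By definition F = SNR_in/SNR_out, so in dB: SNR_out = SNR_in − NF
SNR_out = 50.7 − 3.48 = 47.22 dB

47.22 dB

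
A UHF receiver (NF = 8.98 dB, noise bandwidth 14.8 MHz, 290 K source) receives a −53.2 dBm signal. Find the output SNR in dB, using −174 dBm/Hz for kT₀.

Noise floor: N = −174 + 10 log₁₀(B) + NF
10 log₁₀(1.48×10⁷) = 71.7 dB
N = −174 + 71.7 + 8.98 = −93.32 dBm
SNR = P_sig − N = −53.2 − (−93.32) = 40.12 dB → 40.1 dB

40.1 dB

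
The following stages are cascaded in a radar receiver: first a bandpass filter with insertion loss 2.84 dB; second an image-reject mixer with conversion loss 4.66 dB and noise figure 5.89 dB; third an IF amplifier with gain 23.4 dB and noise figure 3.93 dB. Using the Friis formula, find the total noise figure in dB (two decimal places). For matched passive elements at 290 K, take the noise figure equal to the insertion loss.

Convert to linear (a loss of L dB is a gain of −L dB): F_i = 10^(NF_i/10), G_i = 10^(G_i,dB/10)
  Stage 1: F_1 = 10^(2.84/10) = 1.923, G_1 = 10^(−2.84/10) = 0.5200
  Stage 2: F_2 = 10^(5.89/10) = 3.882, G_2 = 10^(−4.66/10) = 0.3420
  Stage 3: F_3 = 10^(3.93/10) = 2.472, G_3 = 10^(23.4/10) = 218.8
Friis cascade:
  F = 1.923 + (3.882 − 1)/0.5200 + (2.472 − 1)/0.1778 = 15.74
NF = 10 log₁₀(15.74) = 11.97 dB

11.97 dB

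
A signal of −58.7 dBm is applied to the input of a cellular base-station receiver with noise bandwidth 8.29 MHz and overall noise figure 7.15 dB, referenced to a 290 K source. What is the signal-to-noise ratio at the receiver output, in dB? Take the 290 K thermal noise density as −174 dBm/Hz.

39.0 dB

Noise floor: N = −174 + 10 log₁₀(B) + NF
10 log₁₀(8.29×10⁶) = 69.19 dB
N = −174 + 69.19 + 7.15 = −97.66 dBm
SNR = P_sig − N = −58.7 − (−97.66) = 38.96 dB → 39.0 dB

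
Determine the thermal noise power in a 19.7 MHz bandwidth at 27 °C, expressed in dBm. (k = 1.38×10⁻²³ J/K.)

−100.9 dBm

T = 27 °C + 273.15 = 300.15 K
P_n = kTB = 1.38×10⁻²³ × 300.15 × 1.97×10⁷ = 8.16×10⁻¹⁴ W
In dBm: 10 log₁₀(8.16×10⁻¹⁴ / 10⁻³) = −100.9 dBm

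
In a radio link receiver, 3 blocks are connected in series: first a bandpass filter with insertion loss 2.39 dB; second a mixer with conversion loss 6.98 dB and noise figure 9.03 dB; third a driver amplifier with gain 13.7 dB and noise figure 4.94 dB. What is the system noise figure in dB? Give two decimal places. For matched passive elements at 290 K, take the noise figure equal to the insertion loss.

15.08 dB

Convert to linear (a loss of L dB is a gain of −L dB): F_i = 10^(NF_i/10), G_i = 10^(G_i,dB/10)
  Stage 1: F_1 = 10^(2.39/10) = 1.734, G_1 = 10^(−2.39/10) = 0.5768
  Stage 2: F_2 = 10^(9.03/10) = 7.998, G_2 = 10^(−6.98/10) = 0.2004
  Stage 3: F_3 = 10^(4.94/10) = 3.119, G_3 = 10^(13.7/10) = 23.44
Friis cascade:
  F = 1.734 + (7.998 − 1)/0.5768 + (3.119 − 1)/0.1156 = 32.20
NF = 10 log₁₀(32.20) = 15.08 dB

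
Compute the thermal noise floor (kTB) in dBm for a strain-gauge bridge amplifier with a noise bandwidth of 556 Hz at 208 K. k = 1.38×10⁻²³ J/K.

−148.0 dBm

P_n = kTB = 1.38×10⁻²³ × 208 × 5.56×10² = 1.60×10⁻¹⁸ W
In dBm: 10 log₁₀(1.60×10⁻¹⁸ / 10⁻³) = −148.0 dBm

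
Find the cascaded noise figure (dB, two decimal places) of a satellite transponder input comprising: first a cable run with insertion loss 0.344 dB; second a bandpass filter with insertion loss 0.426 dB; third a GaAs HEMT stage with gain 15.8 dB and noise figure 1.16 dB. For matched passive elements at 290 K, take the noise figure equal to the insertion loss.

1.93 dB

Convert to linear (a loss of L dB is a gain of −L dB): F_i = 10^(NF_i/10), G_i = 10^(G_i,dB/10)
  Stage 1: F_1 = 10^(0.344/10) = 1.082, G_1 = 10^(−0.344/10) = 0.9238
  Stage 2: F_2 = 10^(0.426/10) = 1.103, G_2 = 10^(−0.426/10) = 0.9066
  Stage 3: F_3 = 10^(1.16/10) = 1.306, G_3 = 10^(15.8/10) = 38.02
Friis cascade:
  F = 1.082 + (1.103 − 1)/0.9238 + (1.306 − 1)/0.8375 = 1.560
NF = 10 log₁₀(1.560) = 1.93 dB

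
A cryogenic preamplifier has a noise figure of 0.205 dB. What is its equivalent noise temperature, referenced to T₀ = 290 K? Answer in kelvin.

14.0 K

F = 10^(0.205/10) = 1.04833
T_e = (F − 1)·T₀ = (1.04833 − 1) × 290 = 14.0 K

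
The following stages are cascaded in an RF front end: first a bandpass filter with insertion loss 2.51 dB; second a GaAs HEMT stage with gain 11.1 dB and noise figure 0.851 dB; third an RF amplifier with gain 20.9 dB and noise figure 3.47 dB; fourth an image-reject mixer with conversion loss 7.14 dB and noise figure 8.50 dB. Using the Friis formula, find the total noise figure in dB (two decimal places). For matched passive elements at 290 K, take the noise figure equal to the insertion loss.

3.70 dB

Convert to linear (a loss of L dB is a gain of −L dB): F_i = 10^(NF_i/10), G_i = 10^(G_i,dB/10)
  Stage 1: F_1 = 10^(2.51/10) = 1.782, G_1 = 10^(−2.51/10) = 0.5610
  Stage 2: F_2 = 10^(0.851/10) = 1.216, G_2 = 10^(11.1/10) = 12.88
  Stage 3: F_3 = 10^(3.47/10) = 2.223, G_3 = 10^(20.9/10) = 123.0
  Stage 4: F_4 = 10^(8.50/10) = 7.079, G_4 = 10^(−7.14/10) = 0.1932
Friis cascade:
  F = 1.782 + (1.216 − 1)/0.5610 + (2.223 − 1)/7.228 + (7.079 − 1)/889.2 = 2.344
NF = 10 log₁₀(2.344) = 3.70 dB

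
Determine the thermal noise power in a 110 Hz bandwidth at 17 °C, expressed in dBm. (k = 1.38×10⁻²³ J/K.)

−153.6 dBm

T = 17 °C + 273.15 = 290.15 K
P_n = kTB = 1.38×10⁻²³ × 290.15 × 1.10×10² = 4.40×10⁻¹⁹ W
In dBm: 10 log₁₀(4.40×10⁻¹⁹ / 10⁻³) = −153.6 dBm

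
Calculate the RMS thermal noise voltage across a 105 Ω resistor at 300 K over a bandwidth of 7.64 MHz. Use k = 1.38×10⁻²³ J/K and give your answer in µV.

V_n = √(4kTRB)
4kTRB = 4 × 1.38×10⁻²³ × 300 × 1.05×10² × 7.64×10⁶ = 1.33×10⁻¹¹ V²
V_n = √(1.33×10⁻¹¹) = 3.64×10⁻⁶ V = 3.64 µV

3.64 µV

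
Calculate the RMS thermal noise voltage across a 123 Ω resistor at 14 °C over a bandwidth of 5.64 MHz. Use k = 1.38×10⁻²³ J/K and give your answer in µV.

3.32 µV

T = 14 °C + 273.15 = 287.15 K
V_n = √(4kTRB)
4kTRB = 4 × 1.38×10⁻²³ × 287.15 × 1.23×10² × 5.64×10⁶ = 1.10×10⁻¹¹ V²
V_n = √(1.10×10⁻¹¹) = 3.32×10⁻⁶ V = 3.32 µV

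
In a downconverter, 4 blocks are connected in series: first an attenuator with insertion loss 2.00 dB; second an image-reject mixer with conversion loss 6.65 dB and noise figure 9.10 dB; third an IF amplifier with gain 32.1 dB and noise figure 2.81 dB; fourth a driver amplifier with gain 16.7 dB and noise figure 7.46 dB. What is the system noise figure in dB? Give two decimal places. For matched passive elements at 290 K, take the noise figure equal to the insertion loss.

12.92 dB

Convert to linear (a loss of L dB is a gain of −L dB): F_i = 10^(NF_i/10), G_i = 10^(G_i,dB/10)
  Stage 1: F_1 = 10^(2.00/10) = 1.585, G_1 = 10^(−2.00/10) = 0.6310
  Stage 2: F_2 = 10^(9.10/10) = 8.128, G_2 = 10^(−6.65/10) = 0.2163
  Stage 3: F_3 = 10^(2.81/10) = 1.910, G_3 = 10^(32.1/10) = 1622
  Stage 4: F_4 = 10^(7.46/10) = 5.572, G_4 = 10^(16.7/10) = 46.77
Friis cascade:
  F = 1.585 + (8.128 − 1)/0.6310 + (1.910 − 1)/0.1365 + (5.572 − 1)/221.3 = 19.57
NF = 10 log₁₀(19.57) = 12.92 dB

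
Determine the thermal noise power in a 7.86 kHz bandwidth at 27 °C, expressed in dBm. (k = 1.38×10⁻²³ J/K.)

T = 27 °C + 273.15 = 300.15 K
P_n = kTB = 1.38×10⁻²³ × 300.15 × 7.86×10³ = 3.26×10⁻¹⁷ W
In dBm: 10 log₁₀(3.26×10⁻¹⁷ / 10⁻³) = −134.9 dBm

−134.9 dBm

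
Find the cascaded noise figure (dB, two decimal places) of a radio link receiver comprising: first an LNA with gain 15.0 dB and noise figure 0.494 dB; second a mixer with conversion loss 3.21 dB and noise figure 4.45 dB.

0.71 dB

Convert to linear (a loss of L dB is a gain of −L dB): F_i = 10^(NF_i/10), G_i = 10^(G_i,dB/10)
  Stage 1: F_1 = 10^(0.494/10) = 1.120, G_1 = 10^(15.0/10) = 31.62
  Stage 2: F_2 = 10^(4.45/10) = 2.786, G_2 = 10^(−3.21/10) = 0.4775
Friis cascade:
  F = 1.120 + (2.786 − 1)/31.62 = 1.177
NF = 10 log₁₀(1.177) = 0.71 dB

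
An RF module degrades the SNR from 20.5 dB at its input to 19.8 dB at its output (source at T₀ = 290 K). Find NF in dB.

NF (dB) = SNR_in(dB) − SNR_out(dB) when the source is at T₀
NF = 20.5 − 19.8 = 0.7 dB

0.7 dB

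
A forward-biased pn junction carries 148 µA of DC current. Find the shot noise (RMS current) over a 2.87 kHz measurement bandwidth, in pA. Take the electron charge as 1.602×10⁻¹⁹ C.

I_n = √(2qI·B)
2qI·B = 2 × 1.602×10⁻¹⁹ × 1.48×10⁻⁴ × 2.87×10³ = 1.36×10⁻¹⁹ A²
I_n = √(1.36×10⁻¹⁹) = 3.69×10⁻¹⁰ A = 369 pA

369 pA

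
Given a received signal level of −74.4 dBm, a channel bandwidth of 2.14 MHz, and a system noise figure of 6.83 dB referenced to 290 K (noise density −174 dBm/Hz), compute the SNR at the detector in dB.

Noise floor: N = −174 + 10 log₁₀(B) + NF
10 log₁₀(2.14×10⁶) = 63.3 dB
N = −174 + 63.3 + 6.83 = −103.87 dBm
SNR = P_sig − N = −74.4 − (−103.87) = 29.47 dB → 29.5 dB

29.5 dB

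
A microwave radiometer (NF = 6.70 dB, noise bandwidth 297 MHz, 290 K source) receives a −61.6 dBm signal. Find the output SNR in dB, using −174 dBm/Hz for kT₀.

Noise floor: N = −174 + 10 log₁₀(B) + NF
10 log₁₀(2.97×10⁸) = 84.73 dB
N = −174 + 84.73 + 6.70 = −82.57 dBm
SNR = P_sig − N = −61.6 − (−82.57) = 20.97 dB → 21.0 dB

21.0 dB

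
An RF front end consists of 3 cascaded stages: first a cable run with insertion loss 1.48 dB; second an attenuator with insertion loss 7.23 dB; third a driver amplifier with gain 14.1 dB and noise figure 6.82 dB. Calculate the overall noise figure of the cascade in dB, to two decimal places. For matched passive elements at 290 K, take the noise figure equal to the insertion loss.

15.53 dB

Convert to linear (a loss of L dB is a gain of −L dB): F_i = 10^(NF_i/10), G_i = 10^(G_i,dB/10)
  Stage 1: F_1 = 10^(1.48/10) = 1.406, G_1 = 10^(−1.48/10) = 0.7112
  Stage 2: F_2 = 10^(7.23/10) = 5.284, G_2 = 10^(−7.23/10) = 0.1892
  Stage 3: F_3 = 10^(6.82/10) = 4.808, G_3 = 10^(14.1/10) = 25.70
Friis cascade:
  F = 1.406 + (5.284 − 1)/0.7112 + (4.808 − 1)/0.1346 = 35.73
NF = 10 log₁₀(35.73) = 15.53 dB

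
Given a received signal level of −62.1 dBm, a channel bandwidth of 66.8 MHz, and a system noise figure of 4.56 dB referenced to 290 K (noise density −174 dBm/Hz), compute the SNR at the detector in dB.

29.1 dB

Noise floor: N = −174 + 10 log₁₀(B) + NF
10 log₁₀(6.68×10⁷) = 78.25 dB
N = −174 + 78.25 + 4.56 = −91.19 dBm
SNR = P_sig − N = −62.1 − (−91.19) = 29.09 dB → 29.1 dB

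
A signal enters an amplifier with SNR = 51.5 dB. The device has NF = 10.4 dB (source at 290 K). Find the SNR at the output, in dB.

41.1 dB

By definition F = SNR_in/SNR_out, so in dB: SNR_out = SNR_in − NF
SNR_out = 51.5 − 10.4 = 41.1 dB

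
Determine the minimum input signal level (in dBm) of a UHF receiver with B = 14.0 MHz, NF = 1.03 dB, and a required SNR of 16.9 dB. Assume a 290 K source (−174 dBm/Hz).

Sensitivity = −174 + 10 log₁₀(B) + NF + SNR_min
= −174 + 71.46 + 1.03 + 16.9
= −84.61 dBm → −84.6 dBm

−84.6 dBm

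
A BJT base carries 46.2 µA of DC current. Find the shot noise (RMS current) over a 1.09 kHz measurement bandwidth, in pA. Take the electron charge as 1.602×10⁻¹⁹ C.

127 pA

I_n = √(2qI·B)
2qI·B = 2 × 1.602×10⁻¹⁹ × 4.62×10⁻⁵ × 1.09×10³ = 1.61×10⁻²⁰ A²
I_n = √(1.61×10⁻²⁰) = 1.27×10⁻¹⁰ A = 127 pA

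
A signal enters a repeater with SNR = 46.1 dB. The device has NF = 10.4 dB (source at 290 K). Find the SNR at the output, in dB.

By definition F = SNR_in/SNR_out, so in dB: SNR_out = SNR_in − NF
SNR_out = 46.1 − 10.4 = 35.7 dB

35.7 dB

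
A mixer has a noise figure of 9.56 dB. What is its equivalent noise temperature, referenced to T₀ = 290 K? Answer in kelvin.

F = 10^(9.56/10) = 9.03649
T_e = (F − 1)·T₀ = (9.03649 − 1) × 290 = 2331 K

2331 K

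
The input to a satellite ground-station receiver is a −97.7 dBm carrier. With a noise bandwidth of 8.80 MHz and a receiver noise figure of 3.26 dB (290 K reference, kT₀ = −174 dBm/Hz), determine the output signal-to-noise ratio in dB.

3.6 dB

Noise floor: N = −174 + 10 log₁₀(B) + NF
10 log₁₀(8.80×10⁶) = 69.44 dB
N = −174 + 69.44 + 3.26 = −101.30 dBm
SNR = P_sig − N = −97.7 − (−101.30) = 3.60 dB → 3.6 dB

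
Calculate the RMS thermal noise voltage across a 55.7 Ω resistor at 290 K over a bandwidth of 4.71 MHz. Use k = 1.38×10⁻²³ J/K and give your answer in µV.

V_n = √(4kTRB)
4kTRB = 4 × 1.38×10⁻²³ × 290 × 5.57×10¹ × 4.71×10⁶ = 4.20×10⁻¹² V²
V_n = √(4.20×10⁻¹²) = 2.05×10⁻⁶ V = 2.05 µV

2.05 µV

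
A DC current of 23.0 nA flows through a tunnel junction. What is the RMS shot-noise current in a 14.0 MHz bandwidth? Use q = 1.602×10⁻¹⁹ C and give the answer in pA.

321 pA

I_n = √(2qI·B)
2qI·B = 2 × 1.602×10⁻¹⁹ × 2.30×10⁻⁸ × 1.40×10⁷ = 1.03×10⁻¹⁹ A²
I_n = √(1.03×10⁻¹⁹) = 3.21×10⁻¹⁰ A = 321 pA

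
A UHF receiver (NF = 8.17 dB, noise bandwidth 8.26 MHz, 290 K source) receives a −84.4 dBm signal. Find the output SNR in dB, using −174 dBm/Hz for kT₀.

12.3 dB

Noise floor: N = −174 + 10 log₁₀(B) + NF
10 log₁₀(8.26×10⁶) = 69.17 dB
N = −174 + 69.17 + 8.17 = −96.66 dBm
SNR = P_sig − N = −84.4 − (−96.66) = 12.26 dB → 12.3 dB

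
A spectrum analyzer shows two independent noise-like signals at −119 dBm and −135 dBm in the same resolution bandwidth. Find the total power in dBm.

Convert to linear, add, convert back:
P₁ = 1.26×10⁻¹⁵ W, P₂ = 3.16×10⁻¹⁷ W
P_tot = 1.29×10⁻¹⁵ W → 10 log₁₀(P_tot / 10⁻³) = −118.9 dBm

−118.9 dBm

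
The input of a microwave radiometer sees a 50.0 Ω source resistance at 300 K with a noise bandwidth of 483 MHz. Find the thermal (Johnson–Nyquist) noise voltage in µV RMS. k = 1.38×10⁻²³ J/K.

V_n = √(4kTRB)
4kTRB = 4 × 1.38×10⁻²³ × 300 × 5.00×10¹ × 4.83×10⁸ = 4.00×10⁻¹⁰ V²
V_n = √(4.00×10⁻¹⁰) = 2.00×10⁻⁵ V = 20.0 µV

20.0 µV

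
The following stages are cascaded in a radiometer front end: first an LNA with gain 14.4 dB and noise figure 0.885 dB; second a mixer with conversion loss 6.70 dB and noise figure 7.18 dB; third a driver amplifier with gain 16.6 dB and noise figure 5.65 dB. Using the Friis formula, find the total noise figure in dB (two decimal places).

2.63 dB

Convert to linear (a loss of L dB is a gain of −L dB): F_i = 10^(NF_i/10), G_i = 10^(G_i,dB/10)
  Stage 1: F_1 = 10^(0.885/10) = 1.226, G_1 = 10^(14.4/10) = 27.54
  Stage 2: F_2 = 10^(7.18/10) = 5.224, G_2 = 10^(−6.70/10) = 0.2138
  Stage 3: F_3 = 10^(5.65/10) = 3.673, G_3 = 10^(16.6/10) = 45.71
Friis cascade:
  F = 1.226 + (5.224 − 1)/27.54 + (3.673 − 1)/5.888 = 1.833
NF = 10 log₁₀(1.833) = 2.63 dB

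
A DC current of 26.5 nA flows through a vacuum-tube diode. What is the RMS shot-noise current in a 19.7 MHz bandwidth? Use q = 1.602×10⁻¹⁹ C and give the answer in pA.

409 pA

I_n = √(2qI·B)
2qI·B = 2 × 1.602×10⁻¹⁹ × 2.65×10⁻⁸ × 1.97×10⁷ = 1.67×10⁻¹⁹ A²
I_n = √(1.67×10⁻¹⁹) = 4.09×10⁻¹⁰ A = 409 pA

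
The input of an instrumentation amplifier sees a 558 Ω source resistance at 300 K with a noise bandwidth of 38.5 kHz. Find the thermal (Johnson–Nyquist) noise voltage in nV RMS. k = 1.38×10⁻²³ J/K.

596 nV

V_n = √(4kTRB)
4kTRB = 4 × 1.38×10⁻²³ × 300 × 5.58×10² × 3.85×10⁴ = 3.56×10⁻¹³ V²
V_n = √(3.56×10⁻¹³) = 5.96×10⁻⁷ V = 596 nV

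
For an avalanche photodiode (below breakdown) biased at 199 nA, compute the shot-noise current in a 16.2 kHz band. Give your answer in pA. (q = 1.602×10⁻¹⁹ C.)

I_n = √(2qI·B)
2qI·B = 2 × 1.602×10⁻¹⁹ × 1.99×10⁻⁷ × 1.62×10⁴ = 1.03×10⁻²¹ A²
I_n = √(1.03×10⁻²¹) = 3.21×10⁻¹¹ A = 32.1 pA

32.1 pA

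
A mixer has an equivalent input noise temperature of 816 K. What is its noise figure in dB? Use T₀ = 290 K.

F = 1 + T_e/T₀ = 1 + 816/290 = 3.81379
NF = 10 log₁₀(3.81379) = 5.81 dB

5.81 dB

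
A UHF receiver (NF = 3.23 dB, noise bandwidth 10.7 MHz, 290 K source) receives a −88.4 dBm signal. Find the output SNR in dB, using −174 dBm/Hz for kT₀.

12.1 dB

Noise floor: N = −174 + 10 log₁₀(B) + NF
10 log₁₀(1.07×10⁷) = 70.29 dB
N = −174 + 70.29 + 3.23 = −100.48 dBm
SNR = P_sig − N = −88.4 − (−100.48) = 12.08 dB → 12.1 dB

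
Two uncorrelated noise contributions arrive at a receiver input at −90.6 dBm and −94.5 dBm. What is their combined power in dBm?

−89.1 dBm

Convert to linear, add, convert back:
P₁ = 8.71×10⁻¹³ W, P₂ = 3.55×10⁻¹³ W
P_tot = 1.23×10⁻¹² W → 10 log₁₀(P_tot / 10⁻³) = −89.1 dBm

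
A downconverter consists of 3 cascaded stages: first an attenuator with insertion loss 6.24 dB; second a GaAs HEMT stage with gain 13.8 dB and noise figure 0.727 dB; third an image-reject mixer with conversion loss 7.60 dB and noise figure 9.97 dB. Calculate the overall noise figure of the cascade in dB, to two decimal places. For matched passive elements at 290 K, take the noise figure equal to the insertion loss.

8.16 dB

Convert to linear (a loss of L dB is a gain of −L dB): F_i = 10^(NF_i/10), G_i = 10^(G_i,dB/10)
  Stage 1: F_1 = 10^(6.24/10) = 4.207, G_1 = 10^(−6.24/10) = 0.2377
  Stage 2: F_2 = 10^(0.727/10) = 1.182, G_2 = 10^(13.8/10) = 23.99
  Stage 3: F_3 = 10^(9.97/10) = 9.931, G_3 = 10^(−7.60/10) = 0.1738
Friis cascade:
  F = 4.207 + (1.182 − 1)/0.2377 + (9.931 − 1)/5.702 = 6.540
NF = 10 log₁₀(6.540) = 8.16 dB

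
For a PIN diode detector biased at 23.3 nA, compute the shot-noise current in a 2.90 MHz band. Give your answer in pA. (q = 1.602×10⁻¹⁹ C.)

147 pA

I_n = √(2qI·B)
2qI·B = 2 × 1.602×10⁻¹⁹ × 2.33×10⁻⁸ × 2.90×10⁶ = 2.16×10⁻²⁰ A²
I_n = √(2.16×10⁻²⁰) = 1.47×10⁻¹⁰ A = 147 pA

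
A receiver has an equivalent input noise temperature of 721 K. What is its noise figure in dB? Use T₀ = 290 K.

5.42 dB

F = 1 + T_e/T₀ = 1 + 721/290 = 3.48621
NF = 10 log₁₀(3.48621) = 5.42 dB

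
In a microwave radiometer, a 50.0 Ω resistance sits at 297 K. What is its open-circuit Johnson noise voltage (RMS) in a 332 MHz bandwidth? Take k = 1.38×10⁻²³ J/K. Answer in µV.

16.5 µV

V_n = √(4kTRB)
4kTRB = 4 × 1.38×10⁻²³ × 297 × 5.00×10¹ × 3.32×10⁸ = 2.72×10⁻¹⁰ V²
V_n = √(2.72×10⁻¹⁰) = 1.65×10⁻⁵ V = 16.5 µV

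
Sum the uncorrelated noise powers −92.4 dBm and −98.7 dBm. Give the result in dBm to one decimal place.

−91.5 dBm

Convert to linear, add, convert back:
P₁ = 5.75×10⁻¹³ W, P₂ = 1.35×10⁻¹³ W
P_tot = 7.10×10⁻¹³ W → 10 log₁₀(P_tot / 10⁻³) = −91.5 dBm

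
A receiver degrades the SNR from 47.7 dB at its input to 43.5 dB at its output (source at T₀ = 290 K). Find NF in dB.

4.2 dB

NF (dB) = SNR_in(dB) − SNR_out(dB) when the source is at T₀
NF = 47.7 − 43.5 = 4.2 dB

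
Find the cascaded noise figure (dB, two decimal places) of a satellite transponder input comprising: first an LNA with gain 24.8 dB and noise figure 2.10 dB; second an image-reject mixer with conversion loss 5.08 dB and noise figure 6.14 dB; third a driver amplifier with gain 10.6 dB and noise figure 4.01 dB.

2.17 dB

Convert to linear (a loss of L dB is a gain of −L dB): F_i = 10^(NF_i/10), G_i = 10^(G_i,dB/10)
  Stage 1: F_1 = 10^(2.10/10) = 1.622, G_1 = 10^(24.8/10) = 302.0
  Stage 2: F_2 = 10^(6.14/10) = 4.111, G_2 = 10^(−5.08/10) = 0.3105
  Stage 3: F_3 = 10^(4.01/10) = 2.518, G_3 = 10^(10.6/10) = 11.48
Friis cascade:
  F = 1.622 + (4.111 − 1)/302.0 + (2.518 − 1)/93.76 = 1.648
NF = 10 log₁₀(1.648) = 2.17 dB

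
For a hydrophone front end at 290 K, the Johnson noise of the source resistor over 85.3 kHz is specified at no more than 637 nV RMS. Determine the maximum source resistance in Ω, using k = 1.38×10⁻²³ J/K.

Johnson–Nyquist: V_n = √(4kTRB) ⇒ R = V_n² / (4kTB)
4kTB = 4 × 1.38×10⁻²³ × 290 × 8.53×10⁴ = 1.37×10⁻¹⁵
R = (6.37×10⁻⁷)² / 1.37×10⁻¹⁵ = 2.97×10² Ω = 297 Ω

297 Ω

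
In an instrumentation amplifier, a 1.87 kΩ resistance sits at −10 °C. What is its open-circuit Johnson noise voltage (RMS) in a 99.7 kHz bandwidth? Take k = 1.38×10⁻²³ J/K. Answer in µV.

T = −10 °C + 273.15 = 263.15 K
V_n = √(4kTRB)
4kTRB = 4 × 1.38×10⁻²³ × 263.15 × 1.87×10³ × 9.97×10⁴ = 2.71×10⁻¹² V²
V_n = √(2.71×10⁻¹²) = 1.65×10⁻⁶ V = 1.65 µV

1.65 µV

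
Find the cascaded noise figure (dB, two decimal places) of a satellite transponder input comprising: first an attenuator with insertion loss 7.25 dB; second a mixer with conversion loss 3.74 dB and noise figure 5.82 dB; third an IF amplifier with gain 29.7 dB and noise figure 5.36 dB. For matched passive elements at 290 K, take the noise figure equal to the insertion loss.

Convert to linear (a loss of L dB is a gain of −L dB): F_i = 10^(NF_i/10), G_i = 10^(G_i,dB/10)
  Stage 1: F_1 = 10^(7.25/10) = 5.309, G_1 = 10^(−7.25/10) = 0.1884
  Stage 2: F_2 = 10^(5.82/10) = 3.819, G_2 = 10^(−3.74/10) = 0.4227
  Stage 3: F_3 = 10^(5.36/10) = 3.436, G_3 = 10^(29.7/10) = 933.3
Friis cascade:
  F = 5.309 + (3.819 − 1)/0.1884 + (3.436 − 1)/0.07962 = 50.87
NF = 10 log₁₀(50.87) = 17.06 dB

17.06 dB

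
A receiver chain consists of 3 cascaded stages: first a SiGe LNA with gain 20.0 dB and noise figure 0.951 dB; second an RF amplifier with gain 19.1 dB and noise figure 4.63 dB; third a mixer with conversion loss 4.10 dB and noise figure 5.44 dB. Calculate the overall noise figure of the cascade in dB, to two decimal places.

Convert to linear (a loss of L dB is a gain of −L dB): F_i = 10^(NF_i/10), G_i = 10^(G_i,dB/10)
  Stage 1: F_1 = 10^(0.951/10) = 1.245, G_1 = 10^(20.0/10) = 100.0
  Stage 2: F_2 = 10^(4.63/10) = 2.904, G_2 = 10^(19.1/10) = 81.28
  Stage 3: F_3 = 10^(5.44/10) = 3.499, G_3 = 10^(−4.10/10) = 0.3890
Friis cascade:
  F = 1.245 + (2.904 − 1)/100.0 + (3.499 − 1)/8128 = 1.264
NF = 10 log₁₀(1.264) = 1.02 dB

1.02 dB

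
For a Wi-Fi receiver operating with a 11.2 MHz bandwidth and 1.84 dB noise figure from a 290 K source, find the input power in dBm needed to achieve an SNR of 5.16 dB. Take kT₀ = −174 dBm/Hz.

−96.5 dBm

Sensitivity = −174 + 10 log₁₀(B) + NF + SNR_min
= −174 + 70.49 + 1.84 + 5.16
= −96.51 dBm → −96.5 dBm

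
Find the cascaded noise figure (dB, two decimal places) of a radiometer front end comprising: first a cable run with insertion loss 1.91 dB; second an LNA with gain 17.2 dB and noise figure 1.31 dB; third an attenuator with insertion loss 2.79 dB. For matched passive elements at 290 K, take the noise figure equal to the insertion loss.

Convert to linear (a loss of L dB is a gain of −L dB): F_i = 10^(NF_i/10), G_i = 10^(G_i,dB/10)
  Stage 1: F_1 = 10^(1.91/10) = 1.552, G_1 = 10^(−1.91/10) = 0.6442
  Stage 2: F_2 = 10^(1.31/10) = 1.352, G_2 = 10^(17.2/10) = 52.48
  Stage 3: F_3 = 10^(2.79/10) = 1.901, G_3 = 10^(−2.79/10) = 0.5260
Friis cascade:
  F = 1.552 + (1.352 − 1)/0.6442 + (1.901 − 1)/33.81 = 2.126
NF = 10 log₁₀(2.126) = 3.27 dB

3.27 dB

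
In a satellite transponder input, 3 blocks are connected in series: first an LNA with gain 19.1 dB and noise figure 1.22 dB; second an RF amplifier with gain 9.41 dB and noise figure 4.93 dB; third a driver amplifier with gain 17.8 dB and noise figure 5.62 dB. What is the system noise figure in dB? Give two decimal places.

1.32 dB

Convert to linear (a loss of L dB is a gain of −L dB): F_i = 10^(NF_i/10), G_i = 10^(G_i,dB/10)
  Stage 1: F_1 = 10^(1.22/10) = 1.324, G_1 = 10^(19.1/10) = 81.28
  Stage 2: F_2 = 10^(4.93/10) = 3.112, G_2 = 10^(9.41/10) = 8.730
  Stage 3: F_3 = 10^(5.62/10) = 3.648, G_3 = 10^(17.8/10) = 60.26
Friis cascade:
  F = 1.324 + (3.112 − 1)/81.28 + (3.648 − 1)/709.6 = 1.354
NF = 10 log₁₀(1.354) = 1.32 dB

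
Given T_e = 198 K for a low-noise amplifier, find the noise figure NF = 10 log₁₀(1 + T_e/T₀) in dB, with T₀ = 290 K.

F = 1 + T_e/T₀ = 1 + 198/290 = 1.68276
NF = 10 log₁₀(1.68276) = 2.26 dB

2.26 dB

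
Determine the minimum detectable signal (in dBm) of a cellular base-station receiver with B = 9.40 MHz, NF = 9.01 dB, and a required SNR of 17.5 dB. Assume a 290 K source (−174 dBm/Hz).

−77.8 dBm

Sensitivity = −174 + 10 log₁₀(B) + NF + SNR_min
= −174 + 69.73 + 9.01 + 17.5
= −77.76 dBm → −77.8 dBm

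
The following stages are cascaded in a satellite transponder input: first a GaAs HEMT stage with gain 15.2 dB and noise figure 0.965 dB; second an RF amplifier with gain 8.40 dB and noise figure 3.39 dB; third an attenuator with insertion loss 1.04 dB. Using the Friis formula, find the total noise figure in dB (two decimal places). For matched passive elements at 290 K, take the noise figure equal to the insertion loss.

1.09 dB

Convert to linear (a loss of L dB is a gain of −L dB): F_i = 10^(NF_i/10), G_i = 10^(G_i,dB/10)
  Stage 1: F_1 = 10^(0.965/10) = 1.249, G_1 = 10^(15.2/10) = 33.11
  Stage 2: F_2 = 10^(3.39/10) = 2.183, G_2 = 10^(8.40/10) = 6.918
  Stage 3: F_3 = 10^(1.04/10) = 1.271, G_3 = 10^(−1.04/10) = 0.7870
Friis cascade:
  F = 1.249 + (2.183 − 1)/33.11 + (1.271 − 1)/229.1 = 1.286
NF = 10 log₁₀(1.286) = 1.09 dB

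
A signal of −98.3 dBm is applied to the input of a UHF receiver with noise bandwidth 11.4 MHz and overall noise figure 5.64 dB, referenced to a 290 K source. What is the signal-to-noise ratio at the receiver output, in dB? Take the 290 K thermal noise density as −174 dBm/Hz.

−0.5 dB

Noise floor: N = −174 + 10 log₁₀(B) + NF
10 log₁₀(1.14×10⁷) = 70.57 dB
N = −174 + 70.57 + 5.64 = −97.79 dBm
SNR = P_sig − N = −98.3 − (−97.79) = −0.51 dB → −0.5 dB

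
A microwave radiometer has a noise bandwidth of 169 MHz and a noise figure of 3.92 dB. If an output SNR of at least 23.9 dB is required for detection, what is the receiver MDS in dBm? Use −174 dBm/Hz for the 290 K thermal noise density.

−63.9 dBm

Sensitivity = −174 + 10 log₁₀(B) + NF + SNR_min
= −174 + 82.28 + 3.92 + 23.9
= −63.90 dBm → −63.9 dBm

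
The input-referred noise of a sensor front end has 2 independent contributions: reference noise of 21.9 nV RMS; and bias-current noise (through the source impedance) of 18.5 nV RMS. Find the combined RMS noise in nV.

28.7 nV

Uncorrelated sources add in power (mean-square): V_tot = √(ΣV_i²)
V_tot = √[(2.19×10⁻⁸)² + (1.85×10⁻⁸)²] = 2.87×10⁻⁸ V = 28.7 nV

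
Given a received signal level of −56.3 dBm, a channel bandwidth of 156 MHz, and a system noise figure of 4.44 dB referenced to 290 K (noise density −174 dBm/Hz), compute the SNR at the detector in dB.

Noise floor: N = −174 + 10 log₁₀(B) + NF
10 log₁₀(1.56×10⁸) = 81.93 dB
N = −174 + 81.93 + 4.44 = −87.63 dBm
SNR = P_sig − N = −56.3 − (−87.63) = 31.33 dB → 31.3 dB

31.3 dB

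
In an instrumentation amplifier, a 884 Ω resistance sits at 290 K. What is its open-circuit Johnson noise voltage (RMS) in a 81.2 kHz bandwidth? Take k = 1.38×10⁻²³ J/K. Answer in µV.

1.07 µV

V_n = √(4kTRB)
4kTRB = 4 × 1.38×10⁻²³ × 290 × 8.84×10² × 8.12×10⁴ = 1.15×10⁻¹² V²
V_n = √(1.15×10⁻¹²) = 1.07×10⁻⁶ V = 1.07 µV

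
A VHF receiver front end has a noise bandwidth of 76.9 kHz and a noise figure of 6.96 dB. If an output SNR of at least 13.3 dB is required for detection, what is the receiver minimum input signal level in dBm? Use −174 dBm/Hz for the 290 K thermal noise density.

Sensitivity = −174 + 10 log₁₀(B) + NF + SNR_min
= −174 + 48.86 + 6.96 + 13.3
= −104.88 dBm → −104.9 dBm

−104.9 dBm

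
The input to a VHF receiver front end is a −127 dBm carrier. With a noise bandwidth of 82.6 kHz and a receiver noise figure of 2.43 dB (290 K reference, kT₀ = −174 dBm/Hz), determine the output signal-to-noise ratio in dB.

−4.6 dB

Noise floor: N = −174 + 10 log₁₀(B) + NF
10 log₁₀(8.26×10⁴) = 49.17 dB
N = −174 + 49.17 + 2.43 = −122.40 dBm
SNR = P_sig − N = −127 − (−122.40) = −4.60 dB → −4.6 dB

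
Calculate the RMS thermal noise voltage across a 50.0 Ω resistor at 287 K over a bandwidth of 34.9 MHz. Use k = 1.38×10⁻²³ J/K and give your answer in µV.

V_n = √(4kTRB)
4kTRB = 4 × 1.38×10⁻²³ × 287 × 5.00×10¹ × 3.49×10⁷ = 2.76×10⁻¹¹ V²
V_n = √(2.76×10⁻¹¹) = 5.26×10⁻⁶ V = 5.26 µV

5.26 µV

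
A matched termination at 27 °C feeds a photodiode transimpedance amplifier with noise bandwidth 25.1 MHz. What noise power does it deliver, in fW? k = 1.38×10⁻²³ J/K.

T = 27 °C + 273.15 = 300.15 K
P_n = kTB = 1.38×10⁻²³ × 300.15 × 2.51×10⁷ = 1.04×10⁻¹³ W = 104 fW

104 fW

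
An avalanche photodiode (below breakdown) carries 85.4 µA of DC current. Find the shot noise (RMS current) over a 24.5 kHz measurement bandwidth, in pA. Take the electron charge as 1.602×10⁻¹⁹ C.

819 pA

I_n = √(2qI·B)
2qI·B = 2 × 1.602×10⁻¹⁹ × 8.54×10⁻⁵ × 2.45×10⁴ = 6.70×10⁻¹⁹ A²
I_n = √(6.70×10⁻¹⁹) = 8.19×10⁻¹⁰ A = 819 pA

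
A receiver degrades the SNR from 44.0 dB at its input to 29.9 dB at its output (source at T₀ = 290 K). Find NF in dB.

NF (dB) = SNR_in(dB) − SNR_out(dB) when the source is at T₀
NF = 44.0 − 29.9 = 14.1 dB

14.1 dB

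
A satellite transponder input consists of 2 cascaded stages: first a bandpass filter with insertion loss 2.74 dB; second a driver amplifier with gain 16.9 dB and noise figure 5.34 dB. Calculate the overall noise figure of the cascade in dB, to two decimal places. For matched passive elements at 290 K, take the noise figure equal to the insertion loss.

Convert to linear (a loss of L dB is a gain of −L dB): F_i = 10^(NF_i/10), G_i = 10^(G_i,dB/10)
  Stage 1: F_1 = 10^(2.74/10) = 1.879, G_1 = 10^(−2.74/10) = 0.5321
  Stage 2: F_2 = 10^(5.34/10) = 3.420, G_2 = 10^(16.9/10) = 48.98
Friis cascade:
  F = 1.879 + (3.420 − 1)/0.5321 = 6.427
NF = 10 log₁₀(6.427) = 8.08 dB

8.08 dB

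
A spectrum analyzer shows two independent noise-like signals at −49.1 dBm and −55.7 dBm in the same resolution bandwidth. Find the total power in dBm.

Convert to linear, add, convert back:
P₁ = 1.23×10⁻⁸ W, P₂ = 2.69×10⁻⁹ W
P_tot = 1.50×10⁻⁸ W → 10 log₁₀(P_tot / 10⁻³) = −48.2 dBm

−48.2 dBm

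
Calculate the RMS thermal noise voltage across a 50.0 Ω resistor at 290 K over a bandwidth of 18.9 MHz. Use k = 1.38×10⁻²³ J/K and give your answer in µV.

3.89 µV

V_n = √(4kTRB)
4kTRB = 4 × 1.38×10⁻²³ × 290 × 5.00×10¹ × 1.89×10⁷ = 1.51×10⁻¹¹ V²
V_n = √(1.51×10⁻¹¹) = 3.89×10⁻⁶ V = 3.89 µV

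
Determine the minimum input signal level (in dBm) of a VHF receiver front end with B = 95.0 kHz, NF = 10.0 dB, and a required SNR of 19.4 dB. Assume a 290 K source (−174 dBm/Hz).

Sensitivity = −174 + 10 log₁₀(B) + NF + SNR_min
= −174 + 49.78 + 10.0 + 19.4
= −94.82 dBm → −94.8 dBm

−94.8 dBm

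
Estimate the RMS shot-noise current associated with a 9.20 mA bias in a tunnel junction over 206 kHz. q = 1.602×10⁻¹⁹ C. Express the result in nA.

I_n = √(2qI·B)
2qI·B = 2 × 1.602×10⁻¹⁹ × 9.20×10⁻³ × 2.06×10⁵ = 6.07×10⁻¹⁶ A²
I_n = √(6.07×10⁻¹⁶) = 2.46×10⁻⁸ A = 24.6 nA

24.6 nA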